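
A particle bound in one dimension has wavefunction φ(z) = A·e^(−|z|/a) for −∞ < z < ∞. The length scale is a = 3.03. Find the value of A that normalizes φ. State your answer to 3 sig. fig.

The normalization condition is ∫|φ|² dz = 1 from −∞ to ∞.
Carrying out the integral gives A² · a.
Hence A² = 1/[a].
Plugging in a = 3.03 yields A = 0.5745.

A ≈ 0.574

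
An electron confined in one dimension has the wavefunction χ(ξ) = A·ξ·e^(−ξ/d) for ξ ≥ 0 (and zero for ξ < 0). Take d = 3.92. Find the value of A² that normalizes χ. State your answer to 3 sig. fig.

Normalization requires ∫|χ|² dξ = 1, integrated from 0 to ∞.
With ∫₀^∞ ξ^2 e^(−αξ) dξ = 2!/α^3, with χ = A·ξ·e^(−ξ/d), the integral evaluates to A²·[d^3/4].
Plugging in d = 3.92 yields A = 0.2577.

A^2 ≈ 0.0664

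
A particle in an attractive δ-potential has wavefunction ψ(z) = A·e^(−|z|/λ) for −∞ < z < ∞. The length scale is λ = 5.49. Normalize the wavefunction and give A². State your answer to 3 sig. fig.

A^2 ≈ 0.182

Normalization requires ∫|ψ|² dz = 1, integrated from −∞ to ∞.
With ψ = A·e^(−|z|/λ), the integral evaluates to A²·[λ].
Hence A² = 1/[λ].
With λ = 5.49: A² = 0.1821 and A = 0.4268.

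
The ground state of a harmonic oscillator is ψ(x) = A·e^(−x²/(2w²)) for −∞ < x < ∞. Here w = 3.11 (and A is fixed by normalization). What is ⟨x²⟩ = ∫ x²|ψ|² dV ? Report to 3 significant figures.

By definition ⟨x²⟩ = ∫ x^2 |ψ(x)|² dx.
With ∫_{−∞}^{∞} x^(2m) e^(−αx²) dx = (2m−1)!!·√π / (2^m α^(m+1/2)), evaluating both integrals, ⟨x²⟩ = w^2/2.
Putting w = 3.11 gives 4.836.

⟨x^2⟩ ≈ 4.84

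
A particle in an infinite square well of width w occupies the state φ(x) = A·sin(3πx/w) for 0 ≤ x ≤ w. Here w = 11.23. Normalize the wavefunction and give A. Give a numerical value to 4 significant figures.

A ≈ 0.4220

The normalization condition is ∫|φ|² dx = 1 from 0 to w.
Using sin²θ = (1 − cos 2θ)/2, carrying out the integral gives A² · w/2.
Substituting w = 11.23 gives A² = 0.17809, so A = 0.42201.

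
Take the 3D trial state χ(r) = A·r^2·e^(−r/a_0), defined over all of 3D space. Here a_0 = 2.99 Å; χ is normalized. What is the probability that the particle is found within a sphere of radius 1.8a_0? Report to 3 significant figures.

P ≈ 0.0733

Integrate the radial probability density 4πr²|χ|² over r ≤ 1.8a_0.
The full normalization integral is A²·[45·π·a_0^7/2] = 1, fixing A².
Substituting u = r/a_0, A², 4π and the length scale all cancel in the ratio: P = ∫_{0}^{1.8} u^6·e^(-2·u) du / ∫_{0}^{∞} u^6·e^(-2·u) du.
Using ∫ u^6·e^(-2·u) du = -(4·u^6 + 12·u^5 + 30·u^4 + 60·u^3 + 90·u^2 + 90·u + 45)·e^(-2·u)/8, the numerator is ≈ 0.41216 and the denominator is 45/8.
Taking the ratio yields P = 0.07327.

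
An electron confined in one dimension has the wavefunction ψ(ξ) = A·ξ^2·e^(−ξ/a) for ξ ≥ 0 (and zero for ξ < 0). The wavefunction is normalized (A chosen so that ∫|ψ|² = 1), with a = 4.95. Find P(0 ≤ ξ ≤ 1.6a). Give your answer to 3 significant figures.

|ψ|² is the probability density, so P = ∫_{0}^{1.6a} |ψ|² dξ.
Since A² = 1/(3·a^5/4), this is the region integral divided by the full normalization integral.
Substituting u = ξ/a, A² and the length scale cancel in the ratio: P = ∫_{0}^{1.6} u^4·e^(-2·u) du / ∫_{0}^{∞} u^4·e^(-2·u) du.
Using ∫ u^4·e^(-2·u) du = -(u^4/2 + u^3 + 3·u^2/2 + 3·u/2 + 3/4)·e^(-2·u), the numerator is ≈ 0.16454 and the denominator is 3/4.
Evaluating gives P = 0.2194.

P ≈ 0.219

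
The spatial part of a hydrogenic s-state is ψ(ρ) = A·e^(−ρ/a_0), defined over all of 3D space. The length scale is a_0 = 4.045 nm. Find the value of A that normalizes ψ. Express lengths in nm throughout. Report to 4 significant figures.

Normalization requires ∫|ψ|² 4πρ² dρ = 1, integrated from 0 to ∞.
Using ∫₀^∞ ρⁿ e^(−αρ) dρ = n!/αⁿ⁺¹, the integral (without the A² prefactor) comes out to π·a_0^3.
Hence A² = 1/[π·a_0^3].
Plugging in a_0 = 4.045 yields A = 0.069350.

A ≈ 0.06935 nm^(-3/2)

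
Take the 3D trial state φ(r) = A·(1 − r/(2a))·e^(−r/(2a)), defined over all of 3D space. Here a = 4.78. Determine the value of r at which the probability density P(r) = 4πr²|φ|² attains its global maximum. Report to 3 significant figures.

Set d/dr [P(r) = 4πr²|φ|²] = 0 and solve for r > 0.
Solving yields r = a·(√(5) + 3).
With a = 4.78, the most probable radial distance is 25.03.

r ≈ 25.0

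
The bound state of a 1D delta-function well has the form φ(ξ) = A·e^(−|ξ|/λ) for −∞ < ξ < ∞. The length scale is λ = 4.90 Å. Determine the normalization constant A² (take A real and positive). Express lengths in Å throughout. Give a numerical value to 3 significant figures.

A^2 ≈ 0.204 Å^(-1)

Normalization requires ∫|φ|² dξ = 1, integrated from −∞ to ∞.
With φ = A·e^(−|ξ|/λ), the integral evaluates to A²·[λ].
So A² = (λ)^(−1).
Plugging in λ = 4.90 yields A = 0.4518.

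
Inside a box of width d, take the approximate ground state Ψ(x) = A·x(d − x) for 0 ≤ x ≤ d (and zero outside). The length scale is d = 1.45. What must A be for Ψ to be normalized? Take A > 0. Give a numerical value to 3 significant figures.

We need A² ∫|f|² dx = 1, taking the integral from 0 to d.
With Ψ = A·x(d − x), the integral evaluates to A²·[d^5/30].
Substituting d = 1.45 gives A² = 4.680, so A = 2.163.

A ≈ 2.16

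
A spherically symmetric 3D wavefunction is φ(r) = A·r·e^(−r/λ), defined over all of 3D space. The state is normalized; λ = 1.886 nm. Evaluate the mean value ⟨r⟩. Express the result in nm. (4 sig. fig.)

⟨r⟩ ≈ 4.715 nm

⟨r⟩ = ∫ r |φ|² 4πr² dr over the full domain.
Using ∫₀^∞ rⁿ e^(−αr) dr = n!/αⁿ⁺¹, evaluating both integrals, ⟨r⟩ = 5·λ/2.
Putting λ = 1.886 gives 4.7150.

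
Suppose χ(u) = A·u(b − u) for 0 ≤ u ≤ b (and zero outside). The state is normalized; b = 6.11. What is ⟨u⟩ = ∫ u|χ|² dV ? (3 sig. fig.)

By definition ⟨u⟩ = ∫ u |χ(u)|² du.
Since the A² factors cancel between numerator and denominator, ⟨u⟩ = b/2.
With b = 6.11, ⟨u⟩ = 3.055.

⟨u⟩ ≈ 3.06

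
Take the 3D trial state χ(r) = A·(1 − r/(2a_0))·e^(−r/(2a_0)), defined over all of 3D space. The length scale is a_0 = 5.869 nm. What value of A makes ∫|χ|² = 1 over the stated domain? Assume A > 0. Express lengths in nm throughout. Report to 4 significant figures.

Require ∫ |χ|² 4πr² dr = 1 over the whole domain.
In 3D with spherical symmetry the volume element is 4πr² dr.
Recall ∫₀^∞ r^m e^(−r/β) dr = m!·β^(m+1), ∫|χ|² 4πr² dr = A²·(8·π·a_0^3).
Hence A² = 1/[8·π·a_0^3].
Substituting a_0 = 5.869 gives A² = 0.00019682, so A = 0.014029.

A ≈ 0.01403 nm^(-3/2)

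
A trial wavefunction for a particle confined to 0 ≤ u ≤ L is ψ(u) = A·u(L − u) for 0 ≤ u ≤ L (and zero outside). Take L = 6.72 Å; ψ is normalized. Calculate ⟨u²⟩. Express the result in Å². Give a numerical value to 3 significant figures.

⟨u^2⟩ ≈ 12.9 Å^2

The expectation value is the |ψ|²-weighted average of u^2: ∫ u^2|ψ|² du.
Expanding the polynomial and integrating term by term, evaluating both integrals, ⟨u²⟩ = 2·L^2/7.
With L = 6.72, ⟨u^2⟩ = 12.90.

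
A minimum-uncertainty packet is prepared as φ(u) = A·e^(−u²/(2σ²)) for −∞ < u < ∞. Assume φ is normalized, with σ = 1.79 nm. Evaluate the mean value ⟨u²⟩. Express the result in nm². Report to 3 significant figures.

The expectation value is the |φ|²-weighted average of u^2: ∫ u^2|φ|² du.
Using the Gaussian integral ∫_{−∞}^{∞} e^(−αu²) du = √(π/α), the ratio of the moment integral to the normalization integral gives ⟨u²⟩ = σ^2/2.
With σ = 1.79, ⟨u^2⟩ = 1.602.

⟨u^2⟩ ≈ 1.60 nm^2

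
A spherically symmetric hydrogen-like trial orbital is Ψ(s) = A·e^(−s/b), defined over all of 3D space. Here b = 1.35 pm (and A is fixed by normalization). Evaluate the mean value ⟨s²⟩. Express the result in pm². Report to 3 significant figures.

⟨s^2⟩ ≈ 5.47 pm^2

⟨s²⟩ = ∫ s^2 |Ψ|² 4πs² ds over the full domain.
Using ∫₀^∞ sⁿ e^(−αs) ds = n!/αⁿ⁺¹, evaluating both integrals, ⟨s²⟩ = 3·b^2.
Putting b = 1.35 gives 5.468.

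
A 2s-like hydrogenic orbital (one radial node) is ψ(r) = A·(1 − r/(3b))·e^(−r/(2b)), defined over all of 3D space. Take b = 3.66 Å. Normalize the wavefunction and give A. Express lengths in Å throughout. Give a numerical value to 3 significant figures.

A ≈ 0.0493 Å^(-3/2)

The normalization condition is ∫|ψ|² 4πr² dr = 1 from 0 to ∞.
With ψ = A·(1 − r/(3b))·e^(−r/(2b)), the integral evaluates to A²·[8·π·b^3/3].
With b = 3.66: A² = 0.002435 and A = 0.04934.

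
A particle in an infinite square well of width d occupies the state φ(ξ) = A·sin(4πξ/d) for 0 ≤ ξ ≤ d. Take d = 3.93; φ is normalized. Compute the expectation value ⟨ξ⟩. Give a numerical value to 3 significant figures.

⟨ξ⟩ ≈ 1.97

The expectation value is the |φ|²-weighted average of ξ: ∫ ξ|φ|² dξ.
Using sin²θ = (1 − cos 2θ)/2, since the A² factors cancel between numerator and denominator, ⟨ξ⟩ = d/2.
With d = 3.93, ⟨ξ⟩ = 1.965.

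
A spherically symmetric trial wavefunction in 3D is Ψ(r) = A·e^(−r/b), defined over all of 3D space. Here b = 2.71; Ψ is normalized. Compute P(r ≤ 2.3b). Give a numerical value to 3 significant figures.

P ≈ 0.837

Integrate the radial probability density 4πr²|Ψ|² over r ≤ 2.3b.
Normalization gives A² = 1/(π·b^3).
In terms of u = r/b (A², 4π and the length scale all cancel between numerator and denominator), P = [∫_{0}^{2.3} u^2·e^(-2·u) du] / [∫_{0}^{∞} u^2·e^(-2·u) du].
An antiderivative of u^2·e^(-2·u) is -(2·u^2 + 2·u + 1)·e^(-2·u)/4; evaluating from 0 to 2.3 gives 1/4 - 809·e^(-23/5)/200, while the full integral is 1/4.
Taking the ratio yields P = 0.8374.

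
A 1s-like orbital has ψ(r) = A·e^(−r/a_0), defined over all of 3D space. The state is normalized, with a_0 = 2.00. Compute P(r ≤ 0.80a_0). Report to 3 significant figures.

P ≈ 0.217

With dV = 4πr²dr, the probability is ∫|ψ|² dV over r ≤ 0.80a_0.
The full normalization integral is A²·[π·a_0^3] = 1, fixing A².
Let u = r/a_0; then A², 4π and the length scale all cancel, so P = ∫_{0}^{0.80} u^2·e^(-2·u) du ÷ ∫_{0}^{∞} u^2·e^(-2·u) du.
With ∫ u^2·e^(-2·u) du = -(2·u^2 + 2·u + 1)·e^(-2·u)/4 + C, the region integral is 1/4 - 97·e^(-8/5)/100 and the full one is 1/4.
The region integral divided by the full integral gives P = 0.2166.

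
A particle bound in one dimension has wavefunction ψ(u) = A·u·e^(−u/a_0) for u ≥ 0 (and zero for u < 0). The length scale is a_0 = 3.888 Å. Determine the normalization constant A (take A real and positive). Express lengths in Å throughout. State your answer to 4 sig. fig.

Normalization requires ∫|ψ|² du = 1, integrated from 0 to ∞.
The integral (without the A² prefactor) comes out to a_0^3/4.
Substituting a_0 = 3.888 gives A² = 0.068058, so A = 0.26088.

A ≈ 0.2609 Å^(-3/2)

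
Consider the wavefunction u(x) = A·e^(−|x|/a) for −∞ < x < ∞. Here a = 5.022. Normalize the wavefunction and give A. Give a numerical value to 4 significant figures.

The normalization condition is ∫|u|² dx = 1 from −∞ to ∞.
With u = A·e^(−|x|/a), the integral evaluates to A²·[a].
Plugging in a = 5.022 yields A = 0.44623.

A ≈ 0.4462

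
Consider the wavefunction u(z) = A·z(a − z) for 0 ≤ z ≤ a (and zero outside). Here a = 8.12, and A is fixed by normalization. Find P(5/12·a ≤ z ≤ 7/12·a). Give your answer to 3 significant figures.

P ≈ 0.307

The probability is P = ∫ |u|² dz over [5/12·a, 7/12·a].
The normalization integral ∫|u|²dz over the whole domain equals a^5/30·A², and A² cancels in the ratio.
Substituting t = z/a, A² and the length scale cancel in the ratio: P = ∫_{5/12}^{7/12} t^2·(1 - t)^2 dt / ∫_{0}^{1} t^2·(1 - t)^2 dt.
An antiderivative of t^2·(1 - t)^2 is t^3·(6·t^2 - 15·t + 10)/30; evaluating from 5/12 to 7/12 gives ≈ 0.010225, while the full integral is 1/30.
Evaluating gives P = 0.3068.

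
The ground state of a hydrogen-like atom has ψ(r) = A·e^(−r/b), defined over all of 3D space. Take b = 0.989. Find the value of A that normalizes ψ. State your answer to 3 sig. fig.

Require ∫ |ψ|² 4πr² dr = 1 over the whole domain.
The integral (without the A² prefactor) comes out to π·b^3.
Hence A² = 1/[π·b^3].
Substituting b = 0.989 gives A² = 0.3290, so A = 0.5736.

A ≈ 0.574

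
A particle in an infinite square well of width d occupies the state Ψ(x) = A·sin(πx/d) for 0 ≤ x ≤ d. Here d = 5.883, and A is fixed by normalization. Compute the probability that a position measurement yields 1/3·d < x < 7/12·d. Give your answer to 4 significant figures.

P = ∫_{1/3·d}^{7/12·d} |Ψ(x)|² dx.
The normalization integral ∫|Ψ|²dx over the whole domain equals d/2·A², and A² cancels in the ratio.
In terms of u = x/d (A² and the length scale cancel between numerator and denominator), P = [∫_{1/3}^{7/12} sin(π·u)^2 du] / [∫_{0}^{1} sin(π·u)^2 du].
With ∫ sin(π·u)^2 du = u/2 - sin(2·π·u)/(4·π) + C, the region integral is 1/(8·π) + √(3)/(8·π) + 1/8 and the full one is 1/2.
This works out to P = (1 + √(3) + π)/(4·π).

P ≈ 0.4674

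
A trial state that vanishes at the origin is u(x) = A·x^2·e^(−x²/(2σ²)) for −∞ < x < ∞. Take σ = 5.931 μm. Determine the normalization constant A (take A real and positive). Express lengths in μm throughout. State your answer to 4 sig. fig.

Normalization requires ∫|u|² dx = 1, integrated from −∞ to ∞.
Using the Gaussian integral ∫_{−∞}^{∞} e^(−αx²) dx = √(π/α), with u = A·x^2·e^(−x²/(2σ²)), the integral evaluates to A²·[3·√(π)·σ^5/4].
Hence A² = 1/[3·√(π)·σ^5/4].
With σ = 5.931: A² = 0.00010250 and A = 0.010124.

A ≈ 0.01012 μm^(-5/2)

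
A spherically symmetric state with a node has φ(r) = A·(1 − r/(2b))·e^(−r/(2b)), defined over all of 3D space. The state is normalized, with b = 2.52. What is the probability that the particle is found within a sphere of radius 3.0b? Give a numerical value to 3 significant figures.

Integrate the radial probability density 4πr²|φ|² over r ≤ 3.0b.
Normalization gives A² = 1/(8·π·b^3).
Let u = r/b; then A², 4π and the length scale all cancel, so P = ∫_{0}^{3.0} u^2·(1 - u/2)^2·e^(-u) du ÷ ∫_{0}^{∞} u^2·(1 - u/2)^2·e^(-u) du.
Using ∫ u^2·(1 - u/2)^2·e^(-u) du = -(u^4/4 + u^2 + 2·u + 2)·e^(-u), the numerator is 2 - 149·e^(-3)/4 and the denominator is 2.
The region integral divided by the full integral gives P = 0.07272.

P ≈ 0.0727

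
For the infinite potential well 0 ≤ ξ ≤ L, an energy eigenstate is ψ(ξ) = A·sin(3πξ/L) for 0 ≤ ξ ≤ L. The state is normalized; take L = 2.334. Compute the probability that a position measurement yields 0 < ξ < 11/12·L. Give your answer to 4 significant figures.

The probability is P = ∫ |ψ|² dξ over [0, 11/12·L].
Since A² = 1/(L/2), this is the region integral divided by the full normalization integral.
Substituting u = ξ/L, A² and the length scale cancel in the ratio: P = ∫_{0}^{11/12} sin(3·π·u)^2 du / ∫_{0}^{1} sin(3·π·u)^2 du.
With ∫ sin(3·π·u)^2 du = u/2 - sin(6·π·u)/(12·π) + C, the region integral is 1/(12·π) + 11/24 and the full one is 1/2.
The result is P = (2 + 11·π)/(12·π).

P ≈ 0.9697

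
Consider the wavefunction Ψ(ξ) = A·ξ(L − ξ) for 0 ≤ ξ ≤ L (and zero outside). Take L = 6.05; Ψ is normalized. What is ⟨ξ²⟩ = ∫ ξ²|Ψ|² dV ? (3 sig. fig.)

⟨ξ^2⟩ ≈ 10.5

⟨ξ²⟩ = ∫ ξ^2 |Ψ|² dξ over the full domain.
The ratio of the moment integral to the normalization integral gives ⟨ξ²⟩ = 2·L^2/7.
Putting L = 6.05 gives 10.46.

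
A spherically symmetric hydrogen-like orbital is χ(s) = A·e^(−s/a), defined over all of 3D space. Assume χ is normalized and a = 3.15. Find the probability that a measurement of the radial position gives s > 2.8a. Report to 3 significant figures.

P ≈ 0.0824

Integrate the radial probability density 4πs²|χ|² over s > 2.8a.
Normalization gives A² = 1/(π·a^3).
Let u = s/a; then A², 4π and the length scale all cancel, so P = ∫_{2.8}^{∞} u^2·e^(-2·u) du ÷ ∫_{0}^{∞} u^2·e^(-2·u) du.
With ∫ u^2·e^(-2·u) du = -(2·u^2 + 2·u + 1)·e^(-2·u)/4 + C, the region integral is 557·e^(-28/5)/100 and the full one is 1/4.
The region integral divided by the full integral gives P = 0.08239.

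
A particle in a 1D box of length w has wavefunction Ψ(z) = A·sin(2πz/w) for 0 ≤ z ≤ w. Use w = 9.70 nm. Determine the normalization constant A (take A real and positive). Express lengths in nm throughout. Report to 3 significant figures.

Require ∫ |Ψ|² dz = 1 over the whole domain.
The integral (without the A² prefactor) comes out to w/2.
Setting this equal to 1 gives A² = 1/(w/2).
Plugging in w = 9.70 yields A = 0.4541.

A ≈ 0.454 nm^(-1/2)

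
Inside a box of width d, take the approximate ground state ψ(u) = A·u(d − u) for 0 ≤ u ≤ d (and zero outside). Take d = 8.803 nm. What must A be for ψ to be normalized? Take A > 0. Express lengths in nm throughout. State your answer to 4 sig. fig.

A ≈ 0.02382 nm^(-5/2)

Require ∫ |ψ|² du = 1 over the whole domain.
With ψ = A·u(d − u), the integral evaluates to A²·[d^5/30].
So A² = (d^5/30)^(−1).
Plugging in d = 8.803 yields A = 0.023822.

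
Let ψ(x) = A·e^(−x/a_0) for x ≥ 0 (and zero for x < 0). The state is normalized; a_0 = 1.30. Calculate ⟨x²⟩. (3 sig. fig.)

⟨x²⟩ = ∫ x^2 |ψ|² dx over the full domain.
Recall ∫₀^∞ x^m e^(−x/β) dx = m!·β^(m+1), since the A² factors cancel between numerator and denominator, ⟨x²⟩ = a_0^2/2.
With a_0 = 1.30, ⟨x^2⟩ = 0.8450.

⟨x^2⟩ ≈ 0.845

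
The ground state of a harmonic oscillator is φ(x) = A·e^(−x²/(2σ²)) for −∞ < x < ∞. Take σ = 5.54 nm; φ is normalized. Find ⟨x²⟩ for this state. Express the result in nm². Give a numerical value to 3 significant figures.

⟨x^2⟩ ≈ 15.3 nm^2

By definition ⟨x²⟩ = ∫ x^2 |φ(x)|² dx.
Since the A² factors cancel between numerator and denominator, ⟨x²⟩ = σ^2/2.
With σ = 5.54, ⟨x^2⟩ = 15.35.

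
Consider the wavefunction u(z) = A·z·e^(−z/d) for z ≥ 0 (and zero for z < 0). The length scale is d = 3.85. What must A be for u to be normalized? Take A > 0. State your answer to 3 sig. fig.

Normalization requires ∫|u|² dz = 1, integrated from 0 to ∞.
With ∫₀^∞ z^2 e^(−αz) dz = 2!/α^3, carrying out the integral gives A² · d^3/4.
Plugging in d = 3.85 yields A = 0.2648.

A ≈ 0.265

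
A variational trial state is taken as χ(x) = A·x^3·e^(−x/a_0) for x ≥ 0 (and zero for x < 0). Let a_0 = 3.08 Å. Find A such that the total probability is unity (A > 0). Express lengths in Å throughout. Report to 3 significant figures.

The normalization condition is ∫|χ|² dx = 1 from 0 to ∞.
Using ∫₀^∞ xⁿ e^(−αx) dx = n!/αⁿ⁺¹, the integral (without the A² prefactor) comes out to 45·a_0^7/8.
So A² = (45·a_0^7/8)^(−1).
Substituting a_0 = 3.08 gives A² = 0.00006761, so A = 0.008223.

A ≈ 0.00822 Å^(-7/2)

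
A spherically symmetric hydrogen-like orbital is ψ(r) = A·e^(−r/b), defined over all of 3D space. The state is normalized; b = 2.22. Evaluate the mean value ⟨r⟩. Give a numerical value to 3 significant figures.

By definition ⟨r⟩ = ∫ r |ψ(r)|² 4πr² dr.
Using ∫₀^∞ rⁿ e^(−αr) dr = n!/αⁿ⁺¹, the ratio of the moment integral to the normalization integral gives ⟨r⟩ = 3·b/2.
Putting b = 2.22 gives 3.330.

⟨r⟩ ≈ 3.33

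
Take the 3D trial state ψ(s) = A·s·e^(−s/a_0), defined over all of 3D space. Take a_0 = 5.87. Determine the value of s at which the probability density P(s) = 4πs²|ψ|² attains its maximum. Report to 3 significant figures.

Set d/ds [P(s) = 4πs²|ψ|²] = 0 and solve for s > 0.
Solving yields s = 2·a_0.
With a_0 = 5.87, the most probable radial distance is 11.74.

s ≈ 11.7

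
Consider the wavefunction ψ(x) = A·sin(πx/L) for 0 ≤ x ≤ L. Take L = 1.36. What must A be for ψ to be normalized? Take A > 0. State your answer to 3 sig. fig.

Require ∫ |ψ|² dx = 1 over the whole domain.
Using sin²θ = (1 − cos 2θ)/2, the integral (without the A² prefactor) comes out to L/2.
Setting this equal to 1 gives A² = 1/(L/2).
Substituting L = 1.36 gives A² = 1.471, so A = 1.213.

A ≈ 1.21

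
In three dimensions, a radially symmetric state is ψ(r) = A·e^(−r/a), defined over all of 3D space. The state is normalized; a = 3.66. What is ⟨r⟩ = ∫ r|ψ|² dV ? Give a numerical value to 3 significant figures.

By definition ⟨r⟩ = ∫ r |ψ(r)|² 4πr² dr.
With ∫₀^∞ r^3 e^(−αr) dr = 3!/α^4, the ratio of the moment integral to the normalization integral gives ⟨r⟩ = 3·a/2.
Putting a = 3.66 gives 5.490.

⟨r⟩ ≈ 5.49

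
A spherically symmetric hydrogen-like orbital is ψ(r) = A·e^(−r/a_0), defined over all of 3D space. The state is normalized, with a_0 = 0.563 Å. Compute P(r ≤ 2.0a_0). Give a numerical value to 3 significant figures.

Integrate the radial probability density 4πr²|ψ|² over r ≤ 2.0a_0.
A² is fixed by ∫₀^∞ 4πr²|ψ|² dr = 1, i.e. A² = (π·a_0^3)^(−1).
Let u = r/a_0; then A², 4π and the length scale all cancel, so P = ∫_{0}^{2.0} u^2·e^(-2·u) du ÷ ∫_{0}^{∞} u^2·e^(-2·u) du.
Using ∫ u^2·e^(-2·u) du = -(2·u^2 + 2·u + 1)·e^(-2·u)/4, the numerator is 1/4 - 13·e^(-4)/4 and the denominator is 1/4.
This evaluates to P = 0.7619.

P ≈ 0.762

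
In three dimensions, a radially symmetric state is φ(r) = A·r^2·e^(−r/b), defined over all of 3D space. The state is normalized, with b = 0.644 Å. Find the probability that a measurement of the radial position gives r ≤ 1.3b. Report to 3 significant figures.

P ≈ 0.0172

Integrate the radial probability density 4πr²|φ|² over r ≤ 1.3b.
A² is fixed by ∫₀^∞ 4πr²|φ|² dr = 1, i.e. A² = (45·π·b^7/2)^(−1).
Let u = r/b; then A², 4π and the length scale all cancel, so P = ∫_{0}^{1.3} u^6·e^(-2·u) du ÷ ∫_{0}^{∞} u^6·e^(-2·u) du.
Using ∫ u^6·e^(-2·u) du = -(4·u^6 + 12·u^5 + 30·u^4 + 60·u^3 + 90·u^2 + 90·u + 45)·e^(-2·u)/8, the numerator is ≈ 0.096582 and the denominator is 45/8.
This evaluates to P = 0.01717.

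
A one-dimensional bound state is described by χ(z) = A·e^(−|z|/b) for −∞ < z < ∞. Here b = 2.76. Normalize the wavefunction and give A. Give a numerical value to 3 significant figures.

A ≈ 0.602

The normalization condition is ∫|χ|² dz = 1 from −∞ to ∞.
Recall ∫₀^∞ z^m e^(−z/β) dz = m!·β^(m+1), carrying out the integral gives A² · b.
So A² = (b)^(−1).
Plugging in b = 2.76 yields A = 0.6019.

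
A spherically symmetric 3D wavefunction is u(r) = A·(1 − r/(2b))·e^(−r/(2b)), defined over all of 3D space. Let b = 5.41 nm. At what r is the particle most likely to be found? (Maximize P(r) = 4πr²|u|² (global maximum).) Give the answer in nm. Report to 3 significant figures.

Set d/dr [P(r) = 4πr²|u|²] = 0 and solve for r > 0.
This gives r = b·(√(5) + 3).
With b = 5.41, the most probable radial distance is 28.33 nm.

r ≈ 28.3 nm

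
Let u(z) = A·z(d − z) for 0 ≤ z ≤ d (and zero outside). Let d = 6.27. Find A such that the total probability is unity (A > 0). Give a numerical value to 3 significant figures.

A ≈ 0.0556

Require ∫ |u|² dz = 1 over the whole domain.
Expanding the polynomial and integrating term by term, the integral (without the A² prefactor) comes out to d^5/30.
So A² = (d^5/30)^(−1).
With d = 6.27: A² = 0.003096 and A = 0.05564.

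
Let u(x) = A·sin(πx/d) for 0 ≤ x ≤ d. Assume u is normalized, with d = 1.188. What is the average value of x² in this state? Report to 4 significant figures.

⟨x^2⟩ ≈ 0.3989

The expectation value is the |u|²-weighted average of x^2: ∫ x^2|u|² dx.
Using sin²θ = (1 − cos 2θ)/2, since the A² factors cancel between numerator and denominator, ⟨x²⟩ = -d^2/(2·π^2) + d^2/3.
With d = 1.188, ⟨x^2⟩ = 0.39895.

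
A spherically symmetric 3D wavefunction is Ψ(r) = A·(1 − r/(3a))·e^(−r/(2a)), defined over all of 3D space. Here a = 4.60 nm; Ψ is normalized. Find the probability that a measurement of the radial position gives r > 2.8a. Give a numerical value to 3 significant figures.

P ≈ 0.647

Integrate the radial probability density 4πr²|Ψ|² over r > 2.8a.
Normalization gives A² = 1/(8·π·a^3/3).
Substituting u = r/a, A², 4π and the length scale all cancel in the ratio: P = ∫_{2.8}^{∞} u^2·(1 - u/3)^2·e^(-u) du / ∫_{0}^{∞} u^2·(1 - u/3)^2·e^(-u) du.
Using ∫ u^2·(1 - u/3)^2·e^(-u) du = (-u^4 + 2·u^3 - 3·u^2 - 6·u - 6)·e^(-u)/9, the numerator is ≈ 0.43163 and the denominator is 2/3.
The region integral divided by the full integral gives P = 0.6474.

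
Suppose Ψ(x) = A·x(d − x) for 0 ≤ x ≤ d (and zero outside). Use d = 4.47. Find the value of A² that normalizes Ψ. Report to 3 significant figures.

A^2 ≈ 0.0168

Require ∫ |Ψ|² dx = 1 over the whole domain.
Carrying out the integral gives A² · d^5/30.
So A² = (d^5/30)^(−1).
Substituting d = 4.47 gives A² = 0.01681, so A = 0.1297.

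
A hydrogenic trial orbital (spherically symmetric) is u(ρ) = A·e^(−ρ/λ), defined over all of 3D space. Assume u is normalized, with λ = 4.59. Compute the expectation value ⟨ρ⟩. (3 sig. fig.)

⟨ρ⟩ = ∫ ρ |u|² 4πρ² dρ over the full domain.
With ∫₀^∞ ρ^3 e^(−αρ) dρ = 3!/α^4, evaluating both integrals, ⟨ρ⟩ = 3·λ/2.
Putting λ = 4.59 gives 6.885.

⟨ρ⟩ ≈ 6.89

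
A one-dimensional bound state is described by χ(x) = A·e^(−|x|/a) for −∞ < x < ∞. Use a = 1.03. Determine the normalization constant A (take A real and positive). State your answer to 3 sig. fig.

A ≈ 0.985

We need A² ∫|f|² dx = 1, taking the integral from −∞ to ∞.
With χ = A·e^(−|x|/a), the integral evaluates to A²·[a].
Setting this equal to 1 gives A² = 1/(a).
Plugging in a = 1.03 yields A = 0.9853.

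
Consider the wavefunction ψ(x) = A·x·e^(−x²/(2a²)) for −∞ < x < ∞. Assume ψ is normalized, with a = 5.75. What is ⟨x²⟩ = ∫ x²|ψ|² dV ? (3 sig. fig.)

By definition ⟨x²⟩ = ∫ x^2 |ψ(x)|² dx.
Evaluating both integrals, ⟨x²⟩ = 3·a^2/2.
Putting a = 5.75 gives 49.59.

⟨x^2⟩ ≈ 49.6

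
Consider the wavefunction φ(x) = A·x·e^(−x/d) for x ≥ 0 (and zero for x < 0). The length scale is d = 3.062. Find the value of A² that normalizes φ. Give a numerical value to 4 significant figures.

We need A² ∫|f|² dx = 1, taking the integral from 0 to ∞.
∫|φ|² dx = A²·(d^3/4).
So A² = (d^3/4)^(−1).
Plugging in d = 3.062 yields A = 0.37327.

A^2 ≈ 0.1393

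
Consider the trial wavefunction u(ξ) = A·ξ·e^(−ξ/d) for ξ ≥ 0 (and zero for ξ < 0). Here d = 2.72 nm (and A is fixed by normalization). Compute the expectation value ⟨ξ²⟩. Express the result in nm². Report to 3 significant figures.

The expectation value is the |u|²-weighted average of ξ^2: ∫ ξ^2|u|² dξ.
The ratio of the moment integral to the normalization integral gives ⟨ξ²⟩ = 3·d^2.
With d = 2.72, ⟨ξ^2⟩ = 22.20.

⟨ξ^2⟩ ≈ 22.2 nm^2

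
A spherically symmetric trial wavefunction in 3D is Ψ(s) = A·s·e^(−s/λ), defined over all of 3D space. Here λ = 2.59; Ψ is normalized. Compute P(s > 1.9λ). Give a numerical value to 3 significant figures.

P ≈ 0.668

P = ∫ |Ψ|² 4πs² ds over s > 1.9λ.
The full normalization integral is A²·[3·π·λ^5] = 1, fixing A².
Let u = s/λ; then A², 4π and the length scale all cancel, so P = ∫_{1.9}^{∞} u^4·e^(-2·u) du ÷ ∫_{0}^{∞} u^4·e^(-2·u) du.
With ∫ u^4·e^(-2·u) du = -(u^4/2 + u^3 + 3·u^2/2 + 3·u/2 + 3/4)·e^(-2·u) + C, the region integral is ≈ 0.50088 and the full one is 3/4.
The region integral divided by the full integral gives P = 0.6678.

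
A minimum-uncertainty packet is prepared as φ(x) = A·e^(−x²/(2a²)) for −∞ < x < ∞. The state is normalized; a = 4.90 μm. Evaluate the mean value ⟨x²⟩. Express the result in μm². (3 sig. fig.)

⟨x^2⟩ ≈ 12.0 μm^2

The expectation value is the |φ|²-weighted average of x^2: ∫ x^2|φ|² dx.
Using the Gaussian integral ∫_{−∞}^{∞} e^(−αx²) dx = √(π/α), since the A² factors cancel between numerator and denominator, ⟨x²⟩ = a^2/2.
Putting a = 4.90 gives 12.01.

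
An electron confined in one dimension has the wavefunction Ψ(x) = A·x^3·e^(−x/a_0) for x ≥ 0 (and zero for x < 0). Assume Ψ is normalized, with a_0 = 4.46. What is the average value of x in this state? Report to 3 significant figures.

The expectation value is the |Ψ|²-weighted average of x: ∫ x|Ψ|² dx.
Since the A² factors cancel between numerator and denominator, ⟨x⟩ = 7·a_0/2.
Putting a_0 = 4.46 gives 15.61.

⟨x⟩ ≈ 15.6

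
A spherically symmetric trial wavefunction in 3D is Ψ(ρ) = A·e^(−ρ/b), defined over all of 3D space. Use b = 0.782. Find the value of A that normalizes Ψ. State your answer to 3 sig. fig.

The normalization condition is ∫|Ψ|² 4πρ² dρ = 1 from 0 to ∞.
With ∫₀^∞ ρ^2 e^(−αρ) dρ = 2!/α^3, ∫|Ψ|² 4πρ² dρ = A²·(π·b^3).
Setting this equal to 1 gives A² = 1/(π·b^3).
With b = 0.782: A² = 0.6656 and A = 0.8159.

A ≈ 0.816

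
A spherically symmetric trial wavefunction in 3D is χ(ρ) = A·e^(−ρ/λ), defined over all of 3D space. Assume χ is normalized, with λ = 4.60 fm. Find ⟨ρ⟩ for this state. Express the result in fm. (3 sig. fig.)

⟨ρ⟩ = ∫ ρ |χ|² 4πρ² dρ over the full domain.
The ratio of the moment integral to the normalization integral gives ⟨ρ⟩ = 3·λ/2.
With λ = 4.60, ⟨ρ⟩ = 6.900.

⟨ρ⟩ ≈ 6.90 fm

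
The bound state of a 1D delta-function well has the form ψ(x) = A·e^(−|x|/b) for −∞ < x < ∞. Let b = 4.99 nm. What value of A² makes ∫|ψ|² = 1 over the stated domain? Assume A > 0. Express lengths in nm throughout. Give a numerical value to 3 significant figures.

A^2 ≈ 0.200 nm^(-1)

The normalization condition is ∫|ψ|² dx = 1 from −∞ to ∞.
With ∫₀^∞ x^0 e^(−αx) dx = 0!/α^1, ∫|ψ|² dx = A²·(b).
Hence A² = 1/[b].
With b = 4.99: A² = 0.2004 and A = 0.4477.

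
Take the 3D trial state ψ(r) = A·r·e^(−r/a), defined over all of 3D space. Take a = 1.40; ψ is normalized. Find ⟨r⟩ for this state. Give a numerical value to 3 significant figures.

The expectation value is the |ψ|²-weighted average of r: ∫ r|ψ|² 4πr² dr.
With ∫₀^∞ r^5 e^(−αr) dr = 5!/α^6, the ratio of the moment integral to the normalization integral gives ⟨r⟩ = 5·a/2.
Putting a = 1.40 gives 3.500.

⟨r⟩ ≈ 3.50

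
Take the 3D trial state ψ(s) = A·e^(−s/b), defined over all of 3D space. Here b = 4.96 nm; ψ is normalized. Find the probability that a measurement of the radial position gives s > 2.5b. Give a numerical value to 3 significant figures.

Integrate the radial probability density 4πs²|ψ|² over s > 2.5b.
Normalization gives A² = 1/(π·b^3).
Let u = s/b; then A², 4π and the length scale all cancel, so P = ∫_{2.5}^{∞} u^2·e^(-2·u) du ÷ ∫_{0}^{∞} u^2·e^(-2·u) du.
An antiderivative of u^2·e^(-2·u) is -(2·u^2 + 2·u + 1)·e^(-2·u)/4; evaluating from 2.5 to ∞ gives 37·e^(-5)/8, while the full integral is 1/4.
This evaluates to P = 0.1247.

P ≈ 0.125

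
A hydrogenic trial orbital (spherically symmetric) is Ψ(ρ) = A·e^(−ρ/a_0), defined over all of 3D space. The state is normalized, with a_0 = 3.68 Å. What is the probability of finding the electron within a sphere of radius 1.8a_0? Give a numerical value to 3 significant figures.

With dV = 4πρ²dρ, the probability is ∫|Ψ|² dV over ρ ≤ 1.8a_0.
A² is fixed by ∫₀^∞ 4πρ²|Ψ|² dρ = 1, i.e. A² = (π·a_0^3)^(−1).
Let u = ρ/a_0; then A², 4π and the length scale all cancel, so P = ∫_{0}^{1.8} u^2·e^(-2·u) du ÷ ∫_{0}^{∞} u^2·e^(-2·u) du.
An antiderivative of u^2·e^(-2·u) is -(2·u^2 + 2·u + 1)·e^(-2·u)/4; evaluating from 0 to 1.8 gives 1/4 - 277·e^(-18/5)/100, while the full integral is 1/4.
This evaluates to P = 0.6973.

P ≈ 0.697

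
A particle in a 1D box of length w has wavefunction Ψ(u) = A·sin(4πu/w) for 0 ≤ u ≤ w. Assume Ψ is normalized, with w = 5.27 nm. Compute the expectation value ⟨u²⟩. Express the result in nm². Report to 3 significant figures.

By definition ⟨u²⟩ = ∫ u^2 |Ψ(u)|² du.
Evaluating both integrals, ⟨u²⟩ = -w^2/(32·π^2) + w^2/3.
With w = 5.27, ⟨u^2⟩ = 9.170.

⟨u^2⟩ ≈ 9.17 nm^2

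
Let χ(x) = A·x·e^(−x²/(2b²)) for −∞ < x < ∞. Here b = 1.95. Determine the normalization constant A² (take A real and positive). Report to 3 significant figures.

Normalization requires ∫|χ|² dx = 1, integrated from −∞ to ∞.
Differentiating ∫e^(−αx²) dx = √(π/α) under α to get the higher moments, carrying out the integral gives A² · √(π)·b^3/2.
So A² = (√(π)·b^3/2)^(−1).
Substituting b = 1.95 gives A² = 0.1522, so A = 0.3901.

A^2 ≈ 0.152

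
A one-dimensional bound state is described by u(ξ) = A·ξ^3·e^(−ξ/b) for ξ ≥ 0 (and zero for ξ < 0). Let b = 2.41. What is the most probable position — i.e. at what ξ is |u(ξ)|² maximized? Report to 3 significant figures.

Set d/dξ [|u(ξ)|²] = 0 and solve for ξ > 0.
Solving yields ξ = 3·b.
With b = 2.41, the most probable position is 7.230.

ξ ≈ 7.23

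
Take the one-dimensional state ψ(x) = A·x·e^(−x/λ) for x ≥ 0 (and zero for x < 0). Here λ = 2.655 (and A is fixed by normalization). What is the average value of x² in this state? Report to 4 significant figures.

By definition ⟨x²⟩ = ∫ x^2 |ψ(x)|² dx.
Since the A² factors cancel between numerator and denominator, ⟨x²⟩ = 3·λ^2.
With λ = 2.655, ⟨x^2⟩ = 21.147.

⟨x^2⟩ ≈ 21.15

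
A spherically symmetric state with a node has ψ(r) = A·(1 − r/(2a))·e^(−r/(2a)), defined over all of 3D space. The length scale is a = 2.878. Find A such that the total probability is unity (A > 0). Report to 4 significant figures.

A ≈ 0.04085

Normalization requires ∫|ψ|² 4πr² dr = 1, integrated from 0 to ∞.
Using ∫₀^∞ rⁿ e^(−αr) dr = n!/αⁿ⁺¹, carrying out the integral gives A² · 8·π·a^3.
Hence A² = 1/[8·π·a^3].
Substituting a = 2.878 gives A² = 0.0016691, so A = 0.040855.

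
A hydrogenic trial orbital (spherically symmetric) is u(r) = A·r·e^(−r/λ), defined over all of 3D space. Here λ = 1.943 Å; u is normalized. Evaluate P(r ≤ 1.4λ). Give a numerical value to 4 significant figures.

P ≈ 0.1523

With dV = 4πr²dr, the probability is ∫|u|² dV over r ≤ 1.4λ.
A² is fixed by ∫₀^∞ 4πr²|u|² dr = 1, i.e. A² = (3·π·λ^5)^(−1).
Substituting t = r/λ, A², 4π and the length scale all cancel in the ratio: P = ∫_{0}^{1.4} t^4·e^(-2·t) dt / ∫_{0}^{∞} t^4·e^(-2·t) dt.
An antiderivative of t^4·e^(-2·t) is -(t^4/2 + t^3 + 3·t^2/2 + 3·t/2 + 3/4)·e^(-2·t); evaluating from 0 to 1.4 gives ≈ 0.114243, while the full integral is 3/4.
Taking the ratio yields P = 0.15232.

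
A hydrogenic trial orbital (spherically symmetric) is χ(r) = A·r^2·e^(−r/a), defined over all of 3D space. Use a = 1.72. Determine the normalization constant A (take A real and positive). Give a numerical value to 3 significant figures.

A ≈ 0.0178

Require ∫ |χ|² 4πr² dr = 1 over the whole domain.
∫|χ|² 4πr² dr = A²·(45·π·a^7/2).
Plugging in a = 1.72 yields A = 0.01782.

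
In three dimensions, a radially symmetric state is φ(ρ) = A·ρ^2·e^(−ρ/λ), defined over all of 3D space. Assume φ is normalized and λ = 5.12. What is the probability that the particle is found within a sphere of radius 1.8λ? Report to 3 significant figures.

P ≈ 0.0733

P = ∫ |φ|² 4πρ² dρ over ρ ≤ 1.8λ.
A² is fixed by ∫₀^∞ 4πρ²|φ|² dρ = 1, i.e. A² = (45·π·λ^7/2)^(−1).
Substituting u = ρ/λ, A², 4π and the length scale all cancel in the ratio: P = ∫_{0}^{1.8} u^6·e^(-2·u) du / ∫_{0}^{∞} u^6·e^(-2·u) du.
Using ∫ u^6·e^(-2·u) du = -(4·u^6 + 12·u^5 + 30·u^4 + 60·u^3 + 90·u^2 + 90·u + 45)·e^(-2·u)/8, the numerator is ≈ 0.41216 and the denominator is 45/8.
The region integral divided by the full integral gives P = 0.07327.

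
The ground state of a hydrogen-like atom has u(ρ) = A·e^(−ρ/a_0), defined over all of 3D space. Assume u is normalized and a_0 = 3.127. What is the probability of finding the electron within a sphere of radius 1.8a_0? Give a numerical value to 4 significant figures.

Integrate the radial probability density 4πρ²|u|² over ρ ≤ 1.8a_0.
A² is fixed by ∫₀^∞ 4πρ²|u|² dρ = 1, i.e. A² = (π·a_0^3)^(−1).
Substituting t = ρ/a_0, A², 4π and the length scale all cancel in the ratio: P = ∫_{0}^{1.8} t^2·e^(-2·t) dt / ∫_{0}^{∞} t^2·e^(-2·t) dt.
An antiderivative of t^2·e^(-2·t) is -(2·t^2 + 2·t + 1)·e^(-2·t)/4; evaluating from 0 to 1.8 gives 1/4 - 277·e^(-18/5)/100, while the full integral is 1/4.
This evaluates to P = 0.69725.

P ≈ 0.6973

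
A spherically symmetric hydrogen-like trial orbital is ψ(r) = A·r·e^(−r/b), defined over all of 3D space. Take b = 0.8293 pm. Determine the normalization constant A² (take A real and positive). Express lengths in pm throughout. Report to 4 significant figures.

Normalization requires ∫|ψ|² 4πr² dr = 1, integrated from 0 to ∞.
The angular integral contributes 4π, leaving ∫₀^∞ r²|ψ|² dr.
∫|ψ|² 4πr² dr = A²·(3·π·b^5).
So A² = (3·π·b^5)^(−1).
With b = 0.8293: A² = 0.27050 and A = 0.52010.

A^2 ≈ 0.2705 pm^(-5)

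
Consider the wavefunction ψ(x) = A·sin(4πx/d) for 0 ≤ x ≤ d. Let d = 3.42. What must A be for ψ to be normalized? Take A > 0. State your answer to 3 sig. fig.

A ≈ 0.765

We need A² ∫|f|² dx = 1, taking the integral from 0 to d.
The integral (without the A² prefactor) comes out to d/2.
Substituting d = 3.42 gives A² = 0.5848, so A = 0.7647.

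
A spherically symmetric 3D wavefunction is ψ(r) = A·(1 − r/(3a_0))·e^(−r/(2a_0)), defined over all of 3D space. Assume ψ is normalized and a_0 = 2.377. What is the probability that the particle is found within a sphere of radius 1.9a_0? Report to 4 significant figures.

Integrate the radial probability density 4πr²|ψ|² over r ≤ 1.9a_0.
The full normalization integral is A²·[8·π·a_0^3/3] = 1, fixing A².
Let u = r/a_0; then A², 4π and the length scale all cancel, so P = ∫_{0}^{1.9} u^2·(1 - u/3)^2·e^(-u) du ÷ ∫_{0}^{∞} u^2·(1 - u/3)^2·e^(-u) du.
Using ∫ u^2·(1 - u/3)^2·e^(-u) du = (-u^4 + 2·u^3 - 3·u^2 - 6·u - 6)·e^(-u)/9, the numerator is ≈ 0.208919 and the denominator is 2/3.
Taking the ratio yields P = 0.31338.

P ≈ 0.3134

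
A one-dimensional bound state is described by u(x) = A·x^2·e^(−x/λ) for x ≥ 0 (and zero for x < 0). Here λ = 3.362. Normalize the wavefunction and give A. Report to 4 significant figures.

Require ∫ |u|² dx = 1 over the whole domain.
The integral (without the A² prefactor) comes out to 3·λ^5/4.
So A² = (3·λ^5/4)^(−1).
Plugging in λ = 3.362 yields A = 0.055715.

A ≈ 0.05572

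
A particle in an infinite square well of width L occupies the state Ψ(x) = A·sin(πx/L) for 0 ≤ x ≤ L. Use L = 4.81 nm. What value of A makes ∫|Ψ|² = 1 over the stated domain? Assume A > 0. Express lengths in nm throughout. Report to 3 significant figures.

Normalization requires ∫|Ψ|² dx = 1, integrated from 0 to L.
Carrying out the integral gives A² · L/2.
So A² = (L/2)^(−1).
With L = 4.81: A² = 0.4158 and A = 0.6448.

A ≈ 0.645 nm^(-1/2)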